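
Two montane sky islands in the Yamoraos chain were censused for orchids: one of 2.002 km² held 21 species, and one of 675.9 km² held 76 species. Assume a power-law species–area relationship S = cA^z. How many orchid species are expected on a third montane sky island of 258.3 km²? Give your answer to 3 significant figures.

61.4

z = ln(76/21) / ln(675.9/2.002) = 1.2862 / 5.8219 = 0.2209
c = 21 / 2.002^0.2209 = 21 / 1.166 = 18.01
S₃ = 18.01 × 258.3^0.2209 = 18.01 × 3.411 ≈ 61.45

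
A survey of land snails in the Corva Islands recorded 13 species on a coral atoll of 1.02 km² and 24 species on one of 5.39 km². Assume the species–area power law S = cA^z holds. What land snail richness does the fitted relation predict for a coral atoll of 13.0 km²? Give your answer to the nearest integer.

z = ln(24/13) / ln(5.39/1.02) = 0.6131 / 1.6647 = 0.3683
c = 13 / 1.02^0.3683 = 13 / 1.007 = 12.91
S₃ = 12.91 × 13^0.3683 = 12.91 × 2.572 ≈ 33.19

33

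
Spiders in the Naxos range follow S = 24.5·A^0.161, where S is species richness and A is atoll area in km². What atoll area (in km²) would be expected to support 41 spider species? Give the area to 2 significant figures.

24 km²

41 = 24.5 × A^0.161  ⇒  A^0.161 = 41/24.5 = 1.673
ln A = ln(1.673) / 0.161 = 0.5149 / 0.161 = 3.1981
A = e^3.1981 ≈ 24.49 km²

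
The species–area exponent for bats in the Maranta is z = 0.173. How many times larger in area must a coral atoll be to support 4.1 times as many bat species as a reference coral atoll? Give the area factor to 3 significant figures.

3480

(A₂/A₁)^0.173 = 4.1, so A₂/A₁ = 4.1^(1/0.173) = 4.1^5.78
ln(A₂/A₁) = ln 4.1 / 0.173 = 1.4110 / 0.173 = 8.1560
A₂/A₁ = e^8.1560 ≈ 3484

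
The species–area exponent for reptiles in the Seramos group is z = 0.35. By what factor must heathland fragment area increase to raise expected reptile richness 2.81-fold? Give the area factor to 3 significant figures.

19.1

(A₂/A₁)^0.35 = 2.81, so A₂/A₁ = 2.81^(1/0.35) = 2.81^2.857
ln(A₂/A₁) = ln 2.81 / 0.35 = 1.0332 / 0.35 = 2.9520
A₂/A₁ = e^2.9520 ≈ 19.14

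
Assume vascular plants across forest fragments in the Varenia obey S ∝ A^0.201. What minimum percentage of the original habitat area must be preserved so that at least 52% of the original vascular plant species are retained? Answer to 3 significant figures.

3.86%

Need (A_new/A_old)^0.201 = 0.52, so A_new/A_old = 0.52^(1/0.201) = 0.52^4.975
ln(A_new/A_old) = ln 0.52 / 0.201 = -0.6539 / 0.201 = -3.2534
A_new/A_old = e^-3.2534 ≈ 0.03864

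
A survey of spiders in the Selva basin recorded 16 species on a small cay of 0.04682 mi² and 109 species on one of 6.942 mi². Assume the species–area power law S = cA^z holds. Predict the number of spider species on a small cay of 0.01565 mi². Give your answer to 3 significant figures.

10.5

z = ln(109/16) / ln(6.942/0.04682) = 1.9188 / 4.9990 = 0.3838
c = 16 / 0.04682^0.3838 = 16 / 0.3088 = 51.81
S₃ = 51.81 × 0.01565^0.3838 = 51.81 × 0.2028 ≈ 10.51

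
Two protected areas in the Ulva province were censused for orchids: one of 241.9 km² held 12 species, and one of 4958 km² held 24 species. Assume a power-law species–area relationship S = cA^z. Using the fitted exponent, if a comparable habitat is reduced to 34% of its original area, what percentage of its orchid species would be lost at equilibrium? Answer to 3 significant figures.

21.9%

z = ln(24/12) / ln(4958/241.9) = 0.6931 / 3.0202 = 0.2295
S_new/S_old = (A_new/A_old)^z = 0.34^0.2295 = exp(0.2295 × -1.0788) = 0.7807
Fraction lost = 1 − 0.7807 = 0.2193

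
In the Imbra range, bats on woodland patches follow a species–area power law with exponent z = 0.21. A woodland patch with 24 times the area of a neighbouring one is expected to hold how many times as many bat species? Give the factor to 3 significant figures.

1.95

S₂/S₁ = (A₂/A₁)^z = 24^0.21
ln(S₂/S₁) = 0.21 × ln 24 = 0.21 × 3.1781 = 0.6674
S₂/S₁ = e^0.6674 ≈ 1.949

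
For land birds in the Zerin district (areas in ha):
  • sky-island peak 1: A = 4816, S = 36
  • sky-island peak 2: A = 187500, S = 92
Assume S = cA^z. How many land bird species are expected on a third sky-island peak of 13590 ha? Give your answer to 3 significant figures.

47.0

z = ln(92/36) / ln(187500/4816) = 0.9383 / 3.6618 = 0.2562
c = 36 / 4816^0.2562 = 36 / 8.782 = 4.099
S₃ = 4.099 × 13590^0.2562 = 4.099 × 11.46 ≈ 46.96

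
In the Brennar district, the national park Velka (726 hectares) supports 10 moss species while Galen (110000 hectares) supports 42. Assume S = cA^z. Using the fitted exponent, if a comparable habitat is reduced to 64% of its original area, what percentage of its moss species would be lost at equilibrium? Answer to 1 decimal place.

12.0%

z = ln(42/10) / ln(110000/726) = 1.4351 / 5.0207 = 0.2858
S_new/S_old = (A_new/A_old)^z = 0.64^0.2858 = exp(0.2858 × -0.4463) = 0.8802
Fraction lost = 1 − 0.8802 = 0.1198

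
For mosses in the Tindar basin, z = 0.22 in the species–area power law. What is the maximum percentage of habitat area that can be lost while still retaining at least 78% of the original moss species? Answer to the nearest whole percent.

Need (A_new/A_old)^0.22 = 0.78, so A_new/A_old = 0.78^(1/0.22) = 0.78^4.545
ln(A_new/A_old) = ln 0.78 / 0.22 = -0.2485 / 0.22 = -1.1294
A_new/A_old = e^-1.1294 ≈ 0.3232
Fraction that can be lost = 1 − 0.3232 = 0.6768

68%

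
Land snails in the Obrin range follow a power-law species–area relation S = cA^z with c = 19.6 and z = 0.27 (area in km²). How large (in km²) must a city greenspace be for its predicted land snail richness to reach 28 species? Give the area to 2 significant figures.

28 = 19.6 × A^0.27  ⇒  A^0.27 = 28/19.6 = 1.429
ln A = ln(1.429) / 0.27 = 0.3567 / 0.27 = 1.3210
A = e^1.3210 ≈ 3.747 km²

3.7 km²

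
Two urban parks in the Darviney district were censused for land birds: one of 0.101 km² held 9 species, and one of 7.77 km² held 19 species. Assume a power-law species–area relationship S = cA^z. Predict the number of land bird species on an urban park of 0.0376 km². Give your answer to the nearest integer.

8

z = ln(19/9) / ln(7.77/0.101) = 0.7472 / 4.3429 = 0.1721
c = 9 / 0.101^0.1721 = 9 / 0.674 = 13.35
S₃ = 13.35 × 0.0376^0.1721 = 13.35 × 0.5687 ≈ 7.593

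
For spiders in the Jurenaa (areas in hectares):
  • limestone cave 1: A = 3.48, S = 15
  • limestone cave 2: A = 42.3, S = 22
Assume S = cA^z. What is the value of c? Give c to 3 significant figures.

z = ln(S₂/S₁) / ln(A₂/A₁) = ln(22/15) / ln(42.3/3.48) = 0.3830 / 2.4978 = 0.1533
c = S₁ / A₁^z = 15 / 3.48^0.1533 = 15 / 1.211 = 12.39

12.4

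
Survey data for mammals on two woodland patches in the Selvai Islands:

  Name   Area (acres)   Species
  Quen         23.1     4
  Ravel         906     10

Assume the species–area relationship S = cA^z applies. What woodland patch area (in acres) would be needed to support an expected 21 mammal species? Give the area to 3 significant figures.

17700 acres

z = ln(10/4) / ln(906/23.1) = 0.9163 / 3.6692 = 0.2497
c = 4 / 23.1^0.2497 = 4 / 2.19 = 1.826
A = (21/1.826)^(1/0.2497) ⇒ ln A = ln(11.5)/0.2497 = 9.7801
A = e^9.7801 ≈ 17678 acres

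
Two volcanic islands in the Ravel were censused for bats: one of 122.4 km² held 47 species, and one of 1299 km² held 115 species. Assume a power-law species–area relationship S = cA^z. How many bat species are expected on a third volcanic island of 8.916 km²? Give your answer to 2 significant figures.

z = ln(115/47) / ln(1299/122.4) = 0.8948 / 2.3621 = 0.3788
c = 47 / 122.4^0.3788 = 47 / 6.179 = 7.607
S₃ = 7.607 × 8.916^0.3788 = 7.607 × 2.291 ≈ 17.42

17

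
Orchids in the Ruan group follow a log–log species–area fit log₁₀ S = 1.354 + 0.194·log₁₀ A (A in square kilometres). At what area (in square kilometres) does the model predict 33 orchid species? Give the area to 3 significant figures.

33 = 22.59 × A^0.194  ⇒  A^0.194 = 33/22.59 = 1.461
ln A = ln(1.461) / 0.194 = 0.3788 / 0.194 = 1.9526
A = e^1.9526 ≈ 7.047 square kilometres

7.05 square kilometres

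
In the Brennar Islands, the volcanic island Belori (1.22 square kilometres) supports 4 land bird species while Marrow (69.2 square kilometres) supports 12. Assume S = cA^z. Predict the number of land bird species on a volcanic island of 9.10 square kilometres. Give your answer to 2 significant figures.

6.9

z = ln(12/4) / ln(69.2/1.22) = 1.0986 / 4.0382 = 0.2721
c = 4 / 1.22^0.2721 = 4 / 1.056 = 3.789
S₃ = 3.789 × 9.1^0.2721 = 3.789 × 1.824 ≈ 6.91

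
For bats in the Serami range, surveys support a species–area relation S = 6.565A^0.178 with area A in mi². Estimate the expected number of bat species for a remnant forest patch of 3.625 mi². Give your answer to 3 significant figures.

8.26

S = 6.565 × 3.625^0.178
ln S = ln 6.565 + 0.178 × ln 3.625 = 1.8818 + 0.178 × 1.2879 = 2.1110
S = e^2.1110 ≈ 8.256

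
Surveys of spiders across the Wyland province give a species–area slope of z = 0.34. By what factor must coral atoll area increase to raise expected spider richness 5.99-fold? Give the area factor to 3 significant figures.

193

(A₂/A₁)^0.34 = 5.99, so A₂/A₁ = 5.99^(1/0.34) = 5.99^2.941
ln(A₂/A₁) = ln 5.99 / 0.34 = 1.7901 / 0.34 = 5.2650
A₂/A₁ = e^5.2650 ≈ 193.4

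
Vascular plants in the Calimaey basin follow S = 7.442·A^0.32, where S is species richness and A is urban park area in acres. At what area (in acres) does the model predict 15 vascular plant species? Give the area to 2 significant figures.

8.9 acres

15 = 7.442 × A^0.32  ⇒  A^0.32 = 15/7.442 = 2.016
ln A = ln(2.016) / 0.32 = 0.7009 / 0.32 = 2.1903
A = e^2.1903 ≈ 8.938 acres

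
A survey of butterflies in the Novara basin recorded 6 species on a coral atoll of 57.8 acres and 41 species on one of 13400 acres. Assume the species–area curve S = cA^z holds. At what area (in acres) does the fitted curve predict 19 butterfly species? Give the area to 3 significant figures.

1520 acres

z = ln(41/6) / ln(13400/57.8) = 1.9218 / 5.4460 = 0.3529
c = 6 / 57.8^0.3529 = 6 / 4.186 = 1.433
A = (19/1.433)^(1/0.3529) ⇒ ln A = ln(13.25)/0.3529 = 7.3234
A = e^7.3234 ≈ 1515 acres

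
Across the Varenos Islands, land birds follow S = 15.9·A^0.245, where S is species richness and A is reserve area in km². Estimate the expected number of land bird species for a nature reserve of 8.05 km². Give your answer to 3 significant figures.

26.5

S = 15.9 × 8.05^0.245 = 15.9 × 1.667 ≈ 26.5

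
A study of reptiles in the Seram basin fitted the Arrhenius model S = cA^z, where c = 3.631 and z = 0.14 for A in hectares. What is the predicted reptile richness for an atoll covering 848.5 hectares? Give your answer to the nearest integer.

S = 3.631 × 848.5^0.14 = 3.631 × 2.57 ≈ 9.333

9 species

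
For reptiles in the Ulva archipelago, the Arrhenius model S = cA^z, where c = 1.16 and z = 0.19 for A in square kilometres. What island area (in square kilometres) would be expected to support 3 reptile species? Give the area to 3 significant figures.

3 = 1.16 × A^0.19  ⇒  A^0.19 = 3/1.16 = 2.586
ln A = ln(2.586) / 0.19 = 0.9502 / 0.19 = 5.0010
A = e^5.0010 ≈ 148.6 square kilometres

149 square kilometres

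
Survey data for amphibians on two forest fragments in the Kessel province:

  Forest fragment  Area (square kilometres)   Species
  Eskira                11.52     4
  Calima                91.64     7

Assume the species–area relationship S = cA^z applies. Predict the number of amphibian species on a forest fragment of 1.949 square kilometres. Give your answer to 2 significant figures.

2.5

z = ln(7/4) / ln(91.64/11.52) = 0.5596 / 2.0738 = 0.2699
c = 4 / 11.52^0.2699 = 4 / 1.934 = 2.068
S₃ = 2.068 × 1.949^0.2699 = 2.068 × 1.197 ≈ 2.476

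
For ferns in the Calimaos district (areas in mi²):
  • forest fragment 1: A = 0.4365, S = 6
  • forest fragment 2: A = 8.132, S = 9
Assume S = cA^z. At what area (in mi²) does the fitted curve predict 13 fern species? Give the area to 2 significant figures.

z = ln(9/6) / ln(8.132/0.4365) = 0.4055 / 2.9248 = 0.1386
c = 6 / 0.4365^0.1386 = 6 / 0.8914 = 6.731
A = (13/6.731)^(1/0.1386) ⇒ ln A = ln(1.931)/0.1386 = 4.7483
A = e^4.7483 ≈ 115.4 mi²

120 mi²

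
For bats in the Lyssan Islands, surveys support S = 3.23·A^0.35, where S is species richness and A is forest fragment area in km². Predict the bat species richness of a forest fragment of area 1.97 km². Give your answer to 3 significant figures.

S = 3.23 × 1.97^0.35
ln S = ln 3.23 + 0.35 × ln 1.97 = 1.1725 + 0.35 × 0.6780 = 1.4098
S = e^1.4098 ≈ 4.095

4.10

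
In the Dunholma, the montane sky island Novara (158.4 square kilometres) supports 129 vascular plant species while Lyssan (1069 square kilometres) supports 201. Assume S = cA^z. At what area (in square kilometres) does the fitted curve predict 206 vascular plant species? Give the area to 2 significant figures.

z = ln(201/129) / ln(1069/158.4) = 0.4435 / 1.9094 = 0.2323
c = 129 / 158.4^0.2323 = 129 / 3.243 = 39.78
A = (206/39.78)^(1/0.2323) ⇒ ln A = ln(5.179)/0.2323 = 7.0803
A = e^7.0803 ≈ 1188 square kilometres

1200 square kilometres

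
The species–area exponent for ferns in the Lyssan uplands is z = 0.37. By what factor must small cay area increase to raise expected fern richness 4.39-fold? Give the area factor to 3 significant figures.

(A₂/A₁)^0.37 = 4.39, so A₂/A₁ = 4.39^(1/0.37) = 4.39^2.703
ln(A₂/A₁) = ln 4.39 / 0.37 = 1.4793 / 0.37 = 3.9982
A₂/A₁ = e^3.9982 ≈ 54.5

54.5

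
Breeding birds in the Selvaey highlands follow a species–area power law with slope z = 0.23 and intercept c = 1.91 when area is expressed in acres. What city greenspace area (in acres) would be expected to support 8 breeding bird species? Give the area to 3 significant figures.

8 = 1.91 × A^0.23  ⇒  A^0.23 = 8/1.91 = 4.188
ln A = ln(4.188) / 0.23 = 1.4323 / 0.23 = 6.2276
A = e^6.2276 ≈ 506.5 acres

507 acres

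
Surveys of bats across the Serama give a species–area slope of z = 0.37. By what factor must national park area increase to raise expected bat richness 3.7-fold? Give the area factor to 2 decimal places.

(A₂/A₁)^0.37 = 3.7, so A₂/A₁ = 3.7^(1/0.37) = 3.7^2.703
ln(A₂/A₁) = ln 3.7 / 0.37 = 1.3083 / 0.37 = 3.5360
A₂/A₁ = e^3.5360 ≈ 34.33

34.33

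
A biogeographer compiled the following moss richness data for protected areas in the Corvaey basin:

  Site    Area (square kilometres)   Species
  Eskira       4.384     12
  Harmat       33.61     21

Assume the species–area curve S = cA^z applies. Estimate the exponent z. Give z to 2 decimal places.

Taking logs: ln S = ln c + z ln A, so z = (ln S₂ − ln S₁)/(ln A₂ − ln A₁).
z = ln(21/12) / ln(33.61/4.384) = ln(1.75) / ln(7.667) = 0.5596 / 2.0369 = 0.2747

0.27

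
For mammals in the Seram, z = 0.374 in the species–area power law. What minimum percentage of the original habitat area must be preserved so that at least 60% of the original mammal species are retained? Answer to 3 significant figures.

Need (A_new/A_old)^0.374 = 0.6, so A_new/A_old = 0.6^(1/0.374) = 0.6^2.674
ln(A_new/A_old) = ln 0.6 / 0.374 = -0.5108 / 0.374 = -1.3658
A_new/A_old = e^-1.3658 ≈ 0.2552

25.5%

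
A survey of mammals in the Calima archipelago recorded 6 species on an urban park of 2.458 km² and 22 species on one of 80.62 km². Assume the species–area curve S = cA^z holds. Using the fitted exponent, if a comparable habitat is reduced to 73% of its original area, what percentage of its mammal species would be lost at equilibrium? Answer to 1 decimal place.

11.1%

z = ln(22/6) / ln(80.62/2.458) = 1.2993 / 3.4904 = 0.3722
S_new/S_old = (A_new/A_old)^z = 0.73^0.3722 = exp(0.3722 × -0.3147) = 0.8895
Fraction lost = 1 − 0.8895 = 0.1105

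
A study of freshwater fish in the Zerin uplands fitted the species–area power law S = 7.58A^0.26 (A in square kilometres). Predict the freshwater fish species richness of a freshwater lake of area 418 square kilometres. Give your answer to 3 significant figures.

S = 7.58 × 418^0.26
ln S = ln 7.58 + 0.26 × ln 418 = 2.0255 + 0.26 × 6.0355 = 3.5947
S = e^3.5947 ≈ 36.41

36.4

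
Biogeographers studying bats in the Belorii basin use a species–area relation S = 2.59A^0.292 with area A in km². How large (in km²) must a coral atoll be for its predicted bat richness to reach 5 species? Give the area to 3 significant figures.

9.51 km²

5 = 2.59 × A^0.292  ⇒  A^0.292 = 5/2.59 = 1.931
ln A = ln(1.931) / 0.292 = 0.6578 / 0.292 = 2.2527
A = e^2.2527 ≈ 9.513 km²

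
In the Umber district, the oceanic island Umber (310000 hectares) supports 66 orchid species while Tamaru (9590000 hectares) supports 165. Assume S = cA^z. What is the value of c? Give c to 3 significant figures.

2.26

z = ln(S₂/S₁) / ln(A₂/A₁) = ln(165/66) / ln(9590000/310000) = 0.9163 / 3.4319 = 0.2670
c = S₁ / A₁^z = 66 / 310000^0.2670 = 66 / 29.25 = 2.256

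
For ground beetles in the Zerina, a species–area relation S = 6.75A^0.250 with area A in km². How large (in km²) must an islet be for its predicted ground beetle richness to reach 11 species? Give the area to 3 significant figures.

11 = 6.75 × A^0.25  ⇒  A^0.25 = 11/6.75 = 1.63
ln A = ln(1.63) / 0.25 = 0.4884 / 0.25 = 1.9534
A = e^1.9534 ≈ 7.053 km²

7.05 km²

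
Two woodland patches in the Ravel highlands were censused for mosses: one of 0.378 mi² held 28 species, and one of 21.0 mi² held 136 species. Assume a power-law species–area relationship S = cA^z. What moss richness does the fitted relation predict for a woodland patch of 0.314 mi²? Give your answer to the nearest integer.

26

z = ln(136/28) / ln(21/0.378) = 1.5805 / 4.0174 = 0.3934
c = 28 / 0.378^0.3934 = 28 / 0.682 = 41.06
S₃ = 41.06 × 0.314^0.3934 = 41.06 × 0.634 ≈ 26.03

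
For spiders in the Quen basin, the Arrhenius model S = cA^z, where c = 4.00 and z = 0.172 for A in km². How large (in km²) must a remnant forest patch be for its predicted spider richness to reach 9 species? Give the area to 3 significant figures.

9 = 4 × A^0.172  ⇒  A^0.172 = 9/4 = 2.25
ln A = ln(2.25) / 0.172 = 0.8109 / 0.172 = 4.7147
A = e^4.7147 ≈ 111.6 km²

112 km²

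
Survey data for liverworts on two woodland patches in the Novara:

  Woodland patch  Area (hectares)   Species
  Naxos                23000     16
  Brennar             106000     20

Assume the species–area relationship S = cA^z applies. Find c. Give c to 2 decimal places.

z = ln(S₂/S₁) / ln(A₂/A₁) = ln(20/16) / ln(106000/23000) = 0.2231 / 1.5279 = 0.1460
c = S₁ / A₁^z = 16 / 23000^0.1460 = 16 / 4.335 = 3.691

3.69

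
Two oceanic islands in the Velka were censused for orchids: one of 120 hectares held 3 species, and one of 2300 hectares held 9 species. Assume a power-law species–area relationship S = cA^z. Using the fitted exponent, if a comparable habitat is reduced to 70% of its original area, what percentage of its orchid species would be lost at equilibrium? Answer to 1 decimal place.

z = ln(9/3) / ln(2300/120) = 1.0986 / 2.9532 = 0.3720
S_new/S_old = (A_new/A_old)^z = 0.7^0.3720 = exp(0.3720 × -0.3567) = 0.8757
Fraction lost = 1 − 0.8757 = 0.1243

12.4%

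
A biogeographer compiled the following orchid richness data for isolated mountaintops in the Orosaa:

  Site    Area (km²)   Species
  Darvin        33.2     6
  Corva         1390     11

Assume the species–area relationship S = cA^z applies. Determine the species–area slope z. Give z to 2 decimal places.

0.16

Taking logs: ln S = ln c + z ln A, so z = (ln S₂ − ln S₁)/(ln A₂ − ln A₁).
z = ln(11/6) / ln(1390/33.2) = ln(1.833) / ln(41.87) = 0.6061 / 3.7345 = 0.1623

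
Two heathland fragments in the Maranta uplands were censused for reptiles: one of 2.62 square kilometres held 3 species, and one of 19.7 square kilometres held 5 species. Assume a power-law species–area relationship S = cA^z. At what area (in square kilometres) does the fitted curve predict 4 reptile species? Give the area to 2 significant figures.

z = ln(5/3) / ln(19.7/2.62) = 0.5108 / 2.0174 = 0.2532
c = 3 / 2.62^0.2532 = 3 / 1.276 = 2.351
A = (4/2.351)^(1/0.2532) ⇒ ln A = ln(1.702)/0.2532 = 2.0993
A = e^2.0993 ≈ 8.161 square kilometres

8.2 square kilometres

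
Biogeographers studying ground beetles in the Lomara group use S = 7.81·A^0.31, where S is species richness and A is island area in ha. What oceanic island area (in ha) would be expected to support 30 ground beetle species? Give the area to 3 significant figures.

30 = 7.81 × A^0.31  ⇒  A^0.31 = 30/7.81 = 3.841
ln A = ln(3.841) / 0.31 = 1.3458 / 0.31 = 4.3413
A = e^4.3413 ≈ 76.8 ha

76.8 ha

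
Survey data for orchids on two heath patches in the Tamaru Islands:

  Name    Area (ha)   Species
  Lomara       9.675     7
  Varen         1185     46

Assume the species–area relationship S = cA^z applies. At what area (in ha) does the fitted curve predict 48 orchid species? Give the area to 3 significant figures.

1320 ha

z = ln(46/7) / ln(1185/9.675) = 1.8827 / 4.8080 = 0.3916
c = 7 / 9.675^0.3916 = 7 / 2.432 = 2.878
A = (48/2.878)^(1/0.3916) ⇒ ln A = ln(16.68)/0.3916 = 7.1862
A = e^7.1862 ≈ 1321 ha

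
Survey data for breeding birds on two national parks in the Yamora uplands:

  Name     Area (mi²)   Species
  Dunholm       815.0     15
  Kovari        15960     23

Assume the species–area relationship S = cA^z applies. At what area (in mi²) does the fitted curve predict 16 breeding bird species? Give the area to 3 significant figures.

1280 mi²

z = ln(23/15) / ln(15960/815) = 0.4274 / 2.9747 = 0.1437
c = 15 / 815^0.1437 = 15 / 2.62 = 5.725
A = (16/5.725)^(1/0.1437) ⇒ ln A = ln(2.795)/0.1437 = 7.1523
A = e^7.1523 ≈ 1277 mi²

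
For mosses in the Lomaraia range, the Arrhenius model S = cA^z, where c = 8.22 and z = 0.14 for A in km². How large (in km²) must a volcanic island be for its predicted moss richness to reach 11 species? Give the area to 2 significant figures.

11 = 8.22 × A^0.14  ⇒  A^0.14 = 11/8.22 = 1.338
ln A = ln(1.338) / 0.14 = 0.2913 / 0.14 = 2.0809
A = e^2.0809 ≈ 8.012 km²

8.0 km²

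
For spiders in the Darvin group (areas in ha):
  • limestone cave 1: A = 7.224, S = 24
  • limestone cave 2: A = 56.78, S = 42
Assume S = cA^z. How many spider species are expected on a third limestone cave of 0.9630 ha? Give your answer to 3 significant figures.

z = ln(42/24) / ln(56.78/7.224) = 0.5596 / 2.0618 = 0.2714
c = 24 / 7.224^0.2714 = 24 / 1.71 = 14.03
S₃ = 14.03 × 0.963^0.2714 = 14.03 × 0.9898 ≈ 13.89

13.9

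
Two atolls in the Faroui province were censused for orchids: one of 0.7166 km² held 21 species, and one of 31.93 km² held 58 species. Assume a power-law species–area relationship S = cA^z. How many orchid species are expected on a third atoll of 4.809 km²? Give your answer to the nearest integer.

35

z = ln(58/21) / ln(31.93/0.7166) = 1.0159 / 3.7968 = 0.2676
c = 21 / 0.7166^0.2676 = 21 / 0.9147 = 22.96
S₃ = 22.96 × 4.809^0.2676 = 22.96 × 1.522 ≈ 34.95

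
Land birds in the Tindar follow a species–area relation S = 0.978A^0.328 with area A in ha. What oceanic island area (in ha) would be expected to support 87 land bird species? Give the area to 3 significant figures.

876000 ha

87 = 0.978 × A^0.328  ⇒  A^0.328 = 87/0.978 = 88.96
ln A = ln(88.96) / 0.328 = 4.4882 / 0.328 = 13.6834
A = e^13.6834 ≈ 876240 ha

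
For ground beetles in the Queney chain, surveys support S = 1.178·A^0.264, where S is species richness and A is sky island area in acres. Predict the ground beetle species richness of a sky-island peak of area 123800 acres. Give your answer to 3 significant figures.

26.0

S = 1.178 × 123800^0.264
ln S = ln 1.178 + 0.264 × ln 123800 = 0.1638 + 0.264 × 11.7264 = 3.2596
S = e^3.2596 ≈ 26.04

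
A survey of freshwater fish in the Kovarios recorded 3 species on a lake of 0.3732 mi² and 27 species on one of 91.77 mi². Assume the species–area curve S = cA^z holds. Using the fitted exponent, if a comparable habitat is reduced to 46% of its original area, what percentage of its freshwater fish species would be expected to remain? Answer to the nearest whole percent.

73%

z = ln(27/3) / ln(91.77/0.3732) = 2.1972 / 5.5049 = 0.3991
S_new/S_old = (A_new/A_old)^z = 0.46^0.3991 = exp(0.3991 × -0.7765) = 0.7335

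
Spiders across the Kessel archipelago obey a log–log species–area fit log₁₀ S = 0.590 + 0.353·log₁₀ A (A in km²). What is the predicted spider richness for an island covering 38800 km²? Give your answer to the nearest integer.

S = 3.89 × 38800^0.353
ln S = ln 3.89 + 0.353 × ln 38800 = 1.3585 + 0.353 × 10.5662 = 5.0884
S = e^5.0884 ≈ 162.1

162 species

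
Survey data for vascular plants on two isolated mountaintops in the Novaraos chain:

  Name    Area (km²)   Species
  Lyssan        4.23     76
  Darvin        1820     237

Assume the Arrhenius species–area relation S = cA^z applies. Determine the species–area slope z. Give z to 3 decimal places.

0.188

Taking logs: ln S = ln c + z ln A, so z = (ln S₂ − ln S₁)/(ln A₂ − ln A₁).
z = ln(237/76) / ln(1820/4.23) = ln(3.118) / ln(430.3) = 1.1373 / 6.0644 = 0.1875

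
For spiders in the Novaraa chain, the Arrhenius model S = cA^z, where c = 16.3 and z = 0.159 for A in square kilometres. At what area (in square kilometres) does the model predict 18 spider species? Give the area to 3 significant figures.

18 = 16.3 × A^0.159  ⇒  A^0.159 = 18/16.3 = 1.104
ln A = ln(1.104) / 0.159 = 0.0992 / 0.159 = 0.6239
A = e^0.6239 ≈ 1.866 square kilometres

1.87 square kilometres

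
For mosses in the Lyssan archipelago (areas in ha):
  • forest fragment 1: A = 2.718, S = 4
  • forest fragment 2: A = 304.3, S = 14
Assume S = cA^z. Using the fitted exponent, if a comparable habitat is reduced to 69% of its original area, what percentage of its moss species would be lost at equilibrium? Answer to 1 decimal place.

9.4%

z = ln(14/4) / ln(304.3/2.718) = 1.2528 / 4.7181 = 0.2655
S_new/S_old = (A_new/A_old)^z = 0.69^0.2655 = exp(0.2655 × -0.3711) = 0.9062
Fraction lost = 1 − 0.9062 = 0.09383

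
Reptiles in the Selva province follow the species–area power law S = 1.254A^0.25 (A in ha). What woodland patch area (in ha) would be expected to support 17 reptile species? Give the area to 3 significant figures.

17 = 1.254 × A^0.25  ⇒  A^0.25 = 17/1.254 = 13.56
ln A = ln(13.56) / 0.25 = 2.6069 / 0.25 = 10.4275
A = e^10.4275 ≈ 33776 ha

33800 ha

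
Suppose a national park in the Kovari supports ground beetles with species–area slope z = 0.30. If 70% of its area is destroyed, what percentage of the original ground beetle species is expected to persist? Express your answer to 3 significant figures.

69.7%

S_new/S_old = (A_new/A_old)^z = 0.3^0.3
= exp(0.3 × ln 0.3) = exp(0.3 × -1.2040) = exp(-0.3612) ≈ 0.6968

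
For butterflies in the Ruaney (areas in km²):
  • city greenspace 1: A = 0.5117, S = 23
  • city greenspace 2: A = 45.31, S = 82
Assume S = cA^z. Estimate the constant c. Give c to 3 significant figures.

27.8

z = ln(S₂/S₁) / ln(A₂/A₁) = ln(82/23) / ln(45.31/0.5117) = 1.2712 / 4.4835 = 0.2835
c = S₁ / A₁^z = 23 / 0.5117^0.2835 = 23 / 0.827 = 27.81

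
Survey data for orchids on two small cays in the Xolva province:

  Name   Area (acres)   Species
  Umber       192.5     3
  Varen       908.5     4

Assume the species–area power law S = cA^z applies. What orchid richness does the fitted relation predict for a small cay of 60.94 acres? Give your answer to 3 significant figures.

2.42

z = ln(4/3) / ln(908.5/192.5) = 0.2877 / 1.5517 = 0.1854
c = 3 / 192.5^0.1854 = 3 / 2.652 = 1.131
S₃ = 1.131 × 60.94^0.1854 = 1.131 × 2.142 ≈ 2.424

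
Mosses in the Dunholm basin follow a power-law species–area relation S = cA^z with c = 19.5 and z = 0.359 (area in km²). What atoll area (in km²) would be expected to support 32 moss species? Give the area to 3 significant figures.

3.97 km²

32 = 19.5 × A^0.359  ⇒  A^0.359 = 32/19.5 = 1.641
ln A = ln(1.641) / 0.359 = 0.4953 / 0.359 = 1.3797
A = e^1.3797 ≈ 3.974 km²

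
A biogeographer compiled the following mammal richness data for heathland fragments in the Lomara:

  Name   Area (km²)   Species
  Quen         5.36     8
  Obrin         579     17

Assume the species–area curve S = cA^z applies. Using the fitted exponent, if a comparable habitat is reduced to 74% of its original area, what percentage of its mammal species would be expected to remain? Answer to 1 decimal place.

z = ln(17/8) / ln(579/5.36) = 0.7538 / 4.6823 = 0.1610
S_new/S_old = (A_new/A_old)^z = 0.74^0.1610 = exp(0.1610 × -0.3011) = 0.9527

95.3%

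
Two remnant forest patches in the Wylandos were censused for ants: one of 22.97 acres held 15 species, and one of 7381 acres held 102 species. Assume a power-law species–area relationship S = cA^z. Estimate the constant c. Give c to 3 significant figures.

5.30

z = ln(S₂/S₁) / ln(A₂/A₁) = ln(102/15) / ln(7381/22.97) = 1.9169 / 5.7725 = 0.3321
c = S₁ / A₁^z = 15 / 22.97^0.3321 = 15 / 2.831 = 5.298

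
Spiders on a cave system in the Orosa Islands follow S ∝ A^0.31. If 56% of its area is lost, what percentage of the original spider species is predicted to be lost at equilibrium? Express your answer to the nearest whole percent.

S_new/S_old = (A_new/A_old)^z = 0.44^0.31
= exp(0.31 × ln 0.44) = exp(0.31 × -0.8210) = exp(-0.2545) ≈ 0.7753
Fraction lost = 1 − 0.7753 = 0.2247

22%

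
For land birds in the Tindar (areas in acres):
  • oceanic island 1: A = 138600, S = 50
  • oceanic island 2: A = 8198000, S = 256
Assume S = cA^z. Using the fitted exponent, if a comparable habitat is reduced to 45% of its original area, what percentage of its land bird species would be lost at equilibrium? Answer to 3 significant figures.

z = ln(256/50) / ln(8198000/138600) = 1.6332 / 4.0801 = 0.4003
S_new/S_old = (A_new/A_old)^z = 0.45^0.4003 = exp(0.4003 × -0.7985) = 0.7264
Fraction lost = 1 − 0.7264 = 0.2736

27.4%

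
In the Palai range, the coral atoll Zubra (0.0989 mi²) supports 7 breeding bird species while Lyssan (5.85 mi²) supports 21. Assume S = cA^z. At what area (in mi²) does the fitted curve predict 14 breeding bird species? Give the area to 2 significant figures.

z = ln(21/7) / ln(5.85/0.0989) = 1.0986 / 4.0801 = 0.2693
c = 7 / 0.0989^0.2693 = 7 / 0.5363 = 13.05
A = (14/13.05)^(1/0.2693) ⇒ ln A = ln(1.073)/0.2693 = 0.2606
A = e^0.2606 ≈ 1.298 mi²

1.3 mi²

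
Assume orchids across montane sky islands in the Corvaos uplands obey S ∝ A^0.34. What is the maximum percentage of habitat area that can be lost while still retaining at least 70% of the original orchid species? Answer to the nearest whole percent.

Need (A_new/A_old)^0.34 = 0.7, so A_new/A_old = 0.7^(1/0.34) = 0.7^2.941
ln(A_new/A_old) = ln 0.7 / 0.34 = -0.3567 / 0.34 = -1.0490
A_new/A_old = e^-1.0490 ≈ 0.3503
Fraction that can be lost = 1 − 0.3503 = 0.6497

65%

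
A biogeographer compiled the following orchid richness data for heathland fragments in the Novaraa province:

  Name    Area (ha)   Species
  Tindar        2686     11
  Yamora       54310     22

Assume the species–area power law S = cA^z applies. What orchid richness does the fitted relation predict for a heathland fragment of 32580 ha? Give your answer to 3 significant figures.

19.6

z = ln(22/11) / ln(54310/2686) = 0.6931 / 3.0067 = 0.2305
c = 11 / 2686^0.2305 = 11 / 6.174 = 1.782
S₃ = 1.782 × 32580^0.2305 = 1.782 × 10.98 ≈ 19.56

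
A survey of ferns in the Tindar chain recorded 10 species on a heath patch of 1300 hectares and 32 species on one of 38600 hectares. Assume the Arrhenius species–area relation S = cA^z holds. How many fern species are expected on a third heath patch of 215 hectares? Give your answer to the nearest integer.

5

z = ln(32/10) / ln(38600/1300) = 1.1632 / 3.3909 = 0.3430
c = 10 / 1300^0.3430 = 10 / 11.7 = 0.8548
S₃ = 0.8548 × 215^0.3430 = 0.8548 × 6.311 ≈ 5.394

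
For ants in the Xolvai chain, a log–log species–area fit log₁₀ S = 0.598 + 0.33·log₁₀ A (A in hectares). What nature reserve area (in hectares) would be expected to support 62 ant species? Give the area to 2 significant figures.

62 = 3.963 × A^0.33  ⇒  A^0.33 = 62/3.963 = 15.65
ln A = ln(15.65) / 0.33 = 2.7502 / 0.33 = 8.3339
A = e^8.3339 ≈ 4163 hectares

4200 hectares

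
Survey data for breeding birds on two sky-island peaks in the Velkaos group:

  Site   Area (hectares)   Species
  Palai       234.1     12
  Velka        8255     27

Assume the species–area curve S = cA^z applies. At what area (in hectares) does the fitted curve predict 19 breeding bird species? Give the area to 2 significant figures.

1800 hectares

z = ln(27/12) / ln(8255/234.1) = 0.8109 / 3.5628 = 0.2276
c = 12 / 234.1^0.2276 = 12 / 3.462 = 3.466
A = (19/3.466)^(1/0.2276) ⇒ ln A = ln(5.481)/0.2276 = 7.4747
A = e^7.4747 ≈ 1763 hectares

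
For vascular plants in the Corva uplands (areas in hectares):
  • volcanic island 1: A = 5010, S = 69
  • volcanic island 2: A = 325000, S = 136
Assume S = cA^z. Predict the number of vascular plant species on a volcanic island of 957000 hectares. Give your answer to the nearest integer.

z = ln(136/69) / ln(325000/5010) = 0.6785 / 4.1724 = 0.1626
c = 69 / 5010^0.1626 = 69 / 3.997 = 17.26
S₃ = 17.26 × 957000^0.1626 = 17.26 × 9.39 ≈ 162.1

162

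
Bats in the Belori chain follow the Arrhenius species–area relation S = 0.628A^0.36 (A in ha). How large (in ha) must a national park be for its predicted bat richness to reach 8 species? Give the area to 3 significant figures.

1170 ha

8 = 0.628 × A^0.36  ⇒  A^0.36 = 8/0.628 = 12.74
ln A = ln(12.74) / 0.36 = 2.5447 / 0.36 = 7.0685
A = e^7.0685 ≈ 1174 ha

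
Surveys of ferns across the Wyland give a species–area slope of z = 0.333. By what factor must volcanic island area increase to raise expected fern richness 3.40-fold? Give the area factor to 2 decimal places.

39.45

(A₂/A₁)^0.333 = 3.4, so A₂/A₁ = 3.4^(1/0.333) = 3.4^3.003
ln(A₂/A₁) = ln 3.4 / 0.333 = 1.2238 / 0.333 = 3.6750
A₂/A₁ = e^3.6750 ≈ 39.45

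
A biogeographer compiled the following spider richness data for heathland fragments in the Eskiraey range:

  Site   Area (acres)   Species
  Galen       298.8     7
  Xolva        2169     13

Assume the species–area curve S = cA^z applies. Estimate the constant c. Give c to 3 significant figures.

z = ln(S₂/S₁) / ln(A₂/A₁) = ln(13/7) / ln(2169/298.8) = 0.6190 / 1.9822 = 0.3123
c = S₁ / A₁^z = 7 / 298.8^0.3123 = 7 / 5.93 = 1.18

1.18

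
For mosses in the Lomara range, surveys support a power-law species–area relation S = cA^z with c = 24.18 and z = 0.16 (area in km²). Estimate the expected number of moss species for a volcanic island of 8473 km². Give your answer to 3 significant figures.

S = 24.18 × 8473^0.16 = 24.18 × 4.251 ≈ 102.8

103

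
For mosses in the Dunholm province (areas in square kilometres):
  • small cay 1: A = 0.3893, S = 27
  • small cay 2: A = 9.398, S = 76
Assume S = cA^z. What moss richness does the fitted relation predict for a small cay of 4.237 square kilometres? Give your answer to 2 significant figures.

z = ln(76/27) / ln(9.398/0.3893) = 1.0349 / 3.1839 = 0.3250
c = 27 / 0.3893^0.3250 = 27 / 0.7359 = 36.69
S₃ = 36.69 × 4.237^0.3250 = 36.69 × 1.599 ≈ 58.66

59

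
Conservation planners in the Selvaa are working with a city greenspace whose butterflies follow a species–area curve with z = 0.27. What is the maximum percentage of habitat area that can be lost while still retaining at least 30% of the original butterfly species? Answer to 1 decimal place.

98.8%

Need (A_new/A_old)^0.27 = 0.3, so A_new/A_old = 0.3^(1/0.27) = 0.3^3.704
ln(A_new/A_old) = ln 0.3 / 0.27 = -1.2040 / 0.27 = -4.4592
A_new/A_old = e^-4.4592 ≈ 0.01157
Fraction that can be lost = 1 − 0.01157 = 0.9884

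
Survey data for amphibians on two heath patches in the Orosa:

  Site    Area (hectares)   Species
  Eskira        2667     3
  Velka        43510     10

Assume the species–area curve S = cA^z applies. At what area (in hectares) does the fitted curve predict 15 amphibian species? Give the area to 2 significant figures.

110000 hectares

z = ln(10/3) / ln(43510/2667) = 1.2040 / 2.7920 = 0.4312
c = 3 / 2667^0.4312 = 3 / 30.02 = 0.09995
A = (15/0.09995)^(1/0.4312) ⇒ ln A = ln(150.1)/0.4312 = 11.6210
A = e^11.6210 ≈ 111416 hectares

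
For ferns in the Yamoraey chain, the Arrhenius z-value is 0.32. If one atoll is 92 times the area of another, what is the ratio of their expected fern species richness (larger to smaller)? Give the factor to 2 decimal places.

4.25

S₂/S₁ = (A₂/A₁)^z = 92^0.32
ln(S₂/S₁) = 0.32 × ln 92 = 0.32 × 4.5218 = 1.4470
S₂/S₁ = e^1.4470 ≈ 4.25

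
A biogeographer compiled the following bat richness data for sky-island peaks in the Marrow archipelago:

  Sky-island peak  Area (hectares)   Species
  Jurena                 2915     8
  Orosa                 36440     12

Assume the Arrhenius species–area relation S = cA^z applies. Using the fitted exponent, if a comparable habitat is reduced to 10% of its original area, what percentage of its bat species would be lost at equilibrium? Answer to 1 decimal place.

z = ln(12/8) / ln(36440/2915) = 0.4055 / 2.5258 = 0.1605
S_new/S_old = (A_new/A_old)^z = 0.1^0.1605 = exp(0.1605 × -2.3026) = 0.691
Fraction lost = 1 − 0.691 = 0.309

30.9%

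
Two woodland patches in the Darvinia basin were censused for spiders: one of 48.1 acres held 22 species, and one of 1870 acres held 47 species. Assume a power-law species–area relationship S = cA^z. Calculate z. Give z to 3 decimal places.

0.207

Taking logs: ln S = ln c + z ln A, so z = (ln S₂ − ln S₁)/(ln A₂ − ln A₁).
z = ln(47/22) / ln(1870/48.1) = ln(2.136) / ln(38.88) = 0.7591 / 3.6604 = 0.2074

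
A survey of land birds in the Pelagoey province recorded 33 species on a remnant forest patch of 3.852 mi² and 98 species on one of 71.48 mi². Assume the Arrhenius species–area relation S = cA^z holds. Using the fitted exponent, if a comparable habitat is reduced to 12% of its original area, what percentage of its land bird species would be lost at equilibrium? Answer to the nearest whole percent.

55%

z = ln(98/33) / ln(71.48/3.852) = 1.0885 / 2.9208 = 0.3727
S_new/S_old = (A_new/A_old)^z = 0.12^0.3727 = exp(0.3727 × -2.1203) = 0.4538
Fraction lost = 1 − 0.4538 = 0.5462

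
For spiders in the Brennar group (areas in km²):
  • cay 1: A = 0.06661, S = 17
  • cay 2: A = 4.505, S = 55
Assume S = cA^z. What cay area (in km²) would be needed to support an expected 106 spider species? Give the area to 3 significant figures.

47.5 km²

z = ln(55/17) / ln(4.505/0.06661) = 1.1741 / 4.2141 = 0.2786
c = 17 / 0.06661^0.2786 = 17 / 0.4701 = 36.16
A = (106/36.16)^(1/0.2786) ⇒ ln A = ln(2.931)/0.2786 = 3.8600
A = e^3.8600 ≈ 47.47 km²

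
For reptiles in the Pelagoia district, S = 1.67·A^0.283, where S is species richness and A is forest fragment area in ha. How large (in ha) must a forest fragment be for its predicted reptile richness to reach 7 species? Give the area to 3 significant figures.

7 = 1.67 × A^0.283  ⇒  A^0.283 = 7/1.67 = 4.192
ln A = ln(4.192) / 0.283 = 1.4331 / 0.283 = 5.0639
A = e^5.0639 ≈ 158.2 ha

158 ha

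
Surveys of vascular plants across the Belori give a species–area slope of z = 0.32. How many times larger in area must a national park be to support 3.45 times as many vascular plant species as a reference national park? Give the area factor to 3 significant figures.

(A₂/A₁)^0.32 = 3.45, so A₂/A₁ = 3.45^(1/0.32) = 3.45^3.125
ln(A₂/A₁) = ln 3.45 / 0.32 = 1.2384 / 0.32 = 3.8699
A₂/A₁ = e^3.8699 ≈ 47.94

47.9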